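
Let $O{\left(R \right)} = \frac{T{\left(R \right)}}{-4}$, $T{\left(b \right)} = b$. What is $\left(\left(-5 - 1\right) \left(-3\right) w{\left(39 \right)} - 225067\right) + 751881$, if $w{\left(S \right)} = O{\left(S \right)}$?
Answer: $\frac{1053277}{2} \approx 5.2664 \cdot 10^{5}$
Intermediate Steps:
$O{\left(R \right)} = - \frac{R}{4}$ ($O{\left(R \right)} = \frac{R}{-4} = R \left(- \frac{1}{4}\right) = - \frac{R}{4}$)
$w{\left(S \right)} = - \frac{S}{4}$
$\left(\left(-5 - 1\right) \left(-3\right) w{\left(39 \right)} - 225067\right) + 751881 = \left(\left(-5 - 1\right) \left(-3\right) \left(\left(- \frac{1}{4}\right) 39\right) - 225067\right) + 751881 = \left(\left(-6\right) \left(-3\right) \left(- \frac{39}{4}\right) - 225067\right) + 751881 = \left(18 \left(- \frac{39}{4}\right) - 225067\right) + 751881 = \left(- \frac{351}{2} - 225067\right) + 751881 = - \frac{450485}{2} + 751881 = \frac{1053277}{2}$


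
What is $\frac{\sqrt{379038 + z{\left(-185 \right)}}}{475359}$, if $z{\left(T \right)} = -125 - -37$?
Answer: $\frac{5 \sqrt{15158}}{475359} \approx 0.001295$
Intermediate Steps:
$z{\left(T \right)} = -88$ ($z{\left(T \right)} = -125 + 37 = -88$)
$\frac{\sqrt{379038 + z{\left(-185 \right)}}}{475359} = \frac{\sqrt{379038 - 88}}{475359} = \sqrt{378950} \cdot \frac{1}{475359} = 5 \sqrt{15158} \cdot \frac{1}{475359} = \frac{5 \sqrt{15158}}{475359}$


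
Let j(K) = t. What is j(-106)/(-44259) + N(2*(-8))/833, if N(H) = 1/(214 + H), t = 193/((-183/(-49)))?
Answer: -19156561/16492172158 ≈ -0.0011616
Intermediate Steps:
t = 9457/183 (t = 193/((-183*(-1/49))) = 193/(183/49) = 193*(49/183) = 9457/183 ≈ 51.678)
j(K) = 9457/183
j(-106)/(-44259) + N(2*(-8))/833 = (9457/183)/(-44259) + 1/((214 + 2*(-8))*833) = (9457/183)*(-1/44259) + (1/833)/(214 - 16) = -9457/8099397 + (1/833)/198 = -9457/8099397 + (1/198)*(1/833) = -9457/8099397 + 1/164934 = -19156561/16492172158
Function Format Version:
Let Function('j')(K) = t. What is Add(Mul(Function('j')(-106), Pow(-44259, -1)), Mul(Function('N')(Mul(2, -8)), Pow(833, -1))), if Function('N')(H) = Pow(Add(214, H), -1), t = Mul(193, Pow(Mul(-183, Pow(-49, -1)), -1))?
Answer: Rational(-19156561, 16492172158) ≈ -0.0011616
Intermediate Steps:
t = Rational(9457, 183) (t = Mul(193, Pow(Mul(-183, Rational(-1, 49)), -1)) = Mul(193, Pow(Rational(183, 49), -1)) = Mul(193, Rational(49, 183)) = Rational(9457, 183) ≈ 51.678)
Function('j')(K) = Rational(9457, 183)
Add(Mul(Function('j')(-106), Pow(-44259, -1)), Mul(Function('N')(Mul(2, -8)), Pow(833, -1))) = Add(Mul(Rational(9457, 183), Pow(-44259, -1)), Mul(Pow(Add(214, Mul(2, -8)), -1), Pow(833, -1))) = Add(Mul(Rational(9457, 183), Rational(-1, 44259)), Mul(Pow(Add(214, -16), -1), Rational(1, 833))) = Add(Rational(-9457, 8099397), Mul(Pow(198, -1), Rational(1, 833))) = Add(Rational(-9457, 8099397), Mul(Rational(1, 198), Rational(1, 833))) = Add(Rational(-9457, 8099397), Rational(1, 164934)) = Rational(-19156561, 16492172158)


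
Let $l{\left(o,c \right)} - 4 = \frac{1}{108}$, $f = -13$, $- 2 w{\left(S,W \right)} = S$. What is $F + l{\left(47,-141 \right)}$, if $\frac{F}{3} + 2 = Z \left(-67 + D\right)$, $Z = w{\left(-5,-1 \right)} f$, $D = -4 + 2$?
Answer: $\frac{726355}{108} \approx 6725.5$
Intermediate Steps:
$D = -2$
$w{\left(S,W \right)} = - \frac{S}{2}$
$l{\left(o,c \right)} = \frac{433}{108}$ ($l{\left(o,c \right)} = 4 + \frac{1}{108} = \frac{433}{108}$)
$Z = - \frac{65}{2}$ ($Z = \left(- \frac{1}{2}\right) \left(-5\right) \left(-13\right) = \frac{5}{2} \left(-13\right) = - \frac{65}{2} \approx -32.5$)
$F = \frac{13443}{2}$ ($F = -6 + 3 \left(- \frac{65 \left(-67 - 2\right)}{2}\right) = -6 + 3 \left(\left(- \frac{65}{2}\right) \left(-69\right)\right) = -6 + 3 \cdot \frac{4485}{2} = -6 + \frac{13455}{2} = \frac{13443}{2} \approx 6721.5$)
$F + l{\left(47,-141 \right)} = \frac{13443}{2} + \frac{433}{108} = \frac{726355}{108}$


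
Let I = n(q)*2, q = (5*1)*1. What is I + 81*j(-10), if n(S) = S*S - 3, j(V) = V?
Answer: -766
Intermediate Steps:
q = 5 (q = 5*1 = 5)
n(S) = -3 + S² (n(S) = S² - 3 = -3 + S²)
I = 44 (I = (-3 + 5²)*2 = (-3 + 25)*2 = 22*2 = 44)
I + 81*j(-10) = 44 + 81*(-10) = 44 - 810 = -766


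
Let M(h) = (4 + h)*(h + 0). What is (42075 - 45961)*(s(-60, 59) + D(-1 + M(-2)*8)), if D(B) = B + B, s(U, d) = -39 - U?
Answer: 174870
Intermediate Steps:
M(h) = h*(4 + h) (M(h) = (4 + h)*h = h*(4 + h))
D(B) = 2*B
(42075 - 45961)*(s(-60, 59) + D(-1 + M(-2)*8)) = (42075 - 45961)*((-39 - 1*(-60)) + 2*(-1 - 2*(4 - 2)*8)) = -3886*((-39 + 60) + 2*(-1 - 2*2*8)) = -3886*(21 + 2*(-1 - 4*8)) = -3886*(21 + 2*(-1 - 32)) = -3886*(21 + 2*(-33)) = -3886*(21 - 66) = -3886*(-45) = 174870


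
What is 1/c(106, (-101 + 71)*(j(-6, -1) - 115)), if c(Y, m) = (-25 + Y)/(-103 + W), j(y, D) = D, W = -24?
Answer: -127/81 ≈ -1.5679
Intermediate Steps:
c(Y, m) = 25/127 - Y/127 (c(Y, m) = (-25 + Y)/(-103 - 24) = (-25 + Y)/(-127) = (-25 + Y)*(-1/127) = 25/127 - Y/127)
1/c(106, (-101 + 71)*(j(-6, -1) - 115)) = 1/(25/127 - 1/127*106) = 1/(25/127 - 106/127) = 1/(-81/127) = -127/81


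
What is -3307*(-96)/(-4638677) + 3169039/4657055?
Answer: 13221663756443/21602573916235 ≈ 0.61204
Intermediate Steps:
-3307*(-96)/(-4638677) + 3169039/4657055 = 317472*(-1/4638677) + 3169039*(1/4657055) = -317472/4638677 + 3169039/4657055 = 13221663756443/21602573916235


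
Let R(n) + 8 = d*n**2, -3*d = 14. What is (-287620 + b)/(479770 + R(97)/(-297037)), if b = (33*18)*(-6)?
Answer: -64869316356/106882114055 ≈ -0.60692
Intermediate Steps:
d = -14/3 (d = -1/3*14 = -14/3 ≈ -4.6667)
R(n) = -8 - 14*n**2/3
b = -3564 (b = 594*(-6) = -3564)
(-287620 + b)/(479770 + R(97)/(-297037)) = (-287620 - 3564)/(479770 + (-8 - 14/3*97**2)/(-297037)) = -291184/(479770 + (-8 - 14/3*9409)*(-1/297037)) = -291184/(479770 + (-8 - 131726/3)*(-1/297037)) = -291184/(479770 - 131750/3*(-1/297037)) = -291184/(479770 + 131750/891111) = -291184/427528456220/891111 = -291184*891111/427528456220 = -64869316356/106882114055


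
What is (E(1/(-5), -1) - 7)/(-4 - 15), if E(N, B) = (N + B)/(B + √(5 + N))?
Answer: 139/361 + 12*√30/1805 ≈ 0.42146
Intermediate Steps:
E(N, B) = (B + N)/(B + √(5 + N))
(E(1/(-5), -1) - 7)/(-4 - 15) = ((-1 + 1/(-5))/(-1 + √(5 + 1/(-5))) - 7)/(-4 - 15) = ((-1 + 1*(-⅕))/(-1 + √(5 + 1*(-⅕))) - 7)/(-19) = -((-1 - ⅕)/(-1 + √(5 - ⅕)) - 7)/19 = -(-6/5/(-1 + √(24/5)) - 7)/19 = -(-6/5/(-1 + 2*√30/5) - 7)/19 = -(-6/(5*(-1 + 2*√30/5)) - 7)/19 = -(-7 - 6/(5*(-1 + 2*√30/5)))/19 = 7/19 + 6/(95*(-1 + 2*√30/5))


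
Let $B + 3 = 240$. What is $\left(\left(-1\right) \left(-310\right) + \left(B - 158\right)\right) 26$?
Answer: $10114$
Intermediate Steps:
$B = 237$ ($B = -3 + 240 = 237$)
$\left(\left(-1\right) \left(-310\right) + \left(B - 158\right)\right) 26 = \left(\left(-1\right) \left(-310\right) + \left(237 - 158\right)\right) 26 = \left(310 + \left(237 - 158\right)\right) 26 = \left(310 + 79\right) 26 = 389 \cdot 26 = 10114$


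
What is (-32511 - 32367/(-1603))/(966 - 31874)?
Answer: 26041383/24772762 ≈ 1.0512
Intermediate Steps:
(-32511 - 32367/(-1603))/(966 - 31874) = (-32511 - 32367*(-1/1603))/(-30908) = (-32511 + 32367/1603)*(-1/30908) = -52082766/1603*(-1/30908) = 26041383/24772762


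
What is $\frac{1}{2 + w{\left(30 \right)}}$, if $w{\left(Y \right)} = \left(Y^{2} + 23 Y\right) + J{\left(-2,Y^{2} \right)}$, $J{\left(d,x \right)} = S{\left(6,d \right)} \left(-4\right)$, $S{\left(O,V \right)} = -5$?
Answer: $\frac{1}{1612} \approx 0.00062035$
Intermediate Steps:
$J{\left(d,x \right)} = 20$ ($J{\left(d,x \right)} = \left(-5\right) \left(-4\right) = 20$)
$w{\left(Y \right)} = 20 + Y^{2} + 23 Y$ ($w{\left(Y \right)} = \left(Y^{2} + 23 Y\right) + 20 = 20 + Y^{2} + 23 Y$)
$\frac{1}{2 + w{\left(30 \right)}} = \frac{1}{2 + \left(20 + 30^{2} + 23 \cdot 30\right)} = \frac{1}{2 + \left(20 + 900 + 690\right)} = \frac{1}{2 + 1610} = \frac{1}{1612}$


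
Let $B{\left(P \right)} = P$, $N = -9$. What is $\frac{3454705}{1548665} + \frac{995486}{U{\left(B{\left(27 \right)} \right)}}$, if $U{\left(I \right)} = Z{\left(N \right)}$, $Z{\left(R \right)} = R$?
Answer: $- \frac{308328646769}{2787597} \approx -1.1061 \cdot 10^{5}$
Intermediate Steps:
$U{\left(I \right)} = -9$
$\frac{3454705}{1548665} + \frac{995486}{U{\left(B{\left(27 \right)} \right)}} = \frac{3454705}{1548665} + \frac{995486}{-9} = 3454705 \cdot \frac{1}{1548665} + 995486 \left(- \frac{1}{9}\right) = \frac{690941}{309733} - \frac{995486}{9} = - \frac{308328646769}{2787597}$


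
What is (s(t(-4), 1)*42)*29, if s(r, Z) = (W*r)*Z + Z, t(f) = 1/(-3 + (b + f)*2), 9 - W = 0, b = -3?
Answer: 9744/17 ≈ 573.18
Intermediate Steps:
W = 9 (W = 9 - 1*0 = 9 + 0 = 9)
t(f) = 1/(-9 + 2*f) (t(f) = 1/(-3 + (-3 + f)*2) = 1/(-3 + (-6 + 2*f)) = 1/(-9 + 2*f))
s(r, Z) = Z + 9*Z*r (s(r, Z) = (9*r)*Z + Z = 9*Z*r + Z = Z + 9*Z*r)
(s(t(-4), 1)*42)*29 = ((1*(1 + 9/(-9 + 2*(-4))))*42)*29 = ((1*(1 + 9/(-9 - 8)))*42)*29 = ((1*(1 + 9/(-17)))*42)*29 = ((1*(1 + 9*(-1/17)))*42)*29 = ((1*(1 - 9/17))*42)*29 = ((1*(8/17))*42)*29 = ((8/17)*42)*29 = (336/17)*29 = 9744/17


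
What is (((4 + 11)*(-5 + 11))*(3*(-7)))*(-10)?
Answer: 18900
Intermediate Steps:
(((4 + 11)*(-5 + 11))*(3*(-7)))*(-10) = ((15*6)*(-21))*(-10) = (90*(-21))*(-10) = -1890*(-10) = 18900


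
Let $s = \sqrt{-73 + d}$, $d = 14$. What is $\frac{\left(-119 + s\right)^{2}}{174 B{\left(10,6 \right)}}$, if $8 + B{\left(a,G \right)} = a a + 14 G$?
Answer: $\frac{\left(119 - i \sqrt{59}\right)^{2}}{30624} \approx 0.46049 - 0.059695 i$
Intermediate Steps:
$B{\left(a,G \right)} = -8 + a^{2} + 14 G$ ($B{\left(a,G \right)} = -8 + \left(a a + 14 G\right) = -8 + \left(a^{2} + 14 G\right) = -8 + a^{2} + 14 G$)
$s = i \sqrt{59}$ ($s = \sqrt{-73 + 14} = \sqrt{-59} = i \sqrt{59} \approx 7.6811 i$)
$\frac{\left(-119 + s\right)^{2}}{174 B{\left(10,6 \right)}} = \frac{\left(-119 + i \sqrt{59}\right)^{2}}{174 \left(-8 + 10^{2} + 14 \cdot 6\right)} = \frac{\left(-119 + i \sqrt{59}\right)^{2}}{174 \left(-8 + 100 + 84\right)} = \frac{\left(-119 + i \sqrt{59}\right)^{2}}{174 \cdot 176} = \frac{\left(-119 + i \sqrt{59}\right)^{2}}{30624}$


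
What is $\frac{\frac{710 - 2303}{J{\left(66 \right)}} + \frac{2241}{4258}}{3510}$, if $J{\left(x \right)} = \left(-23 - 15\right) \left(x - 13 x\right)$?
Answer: $\frac{1123373}{8329669920} \approx 0.00013486$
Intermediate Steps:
$J{\left(x \right)} = 456 x$ ($J{\left(x \right)} = - 38 \left(- 12 x\right) = 456 x$)
$\frac{\frac{710 - 2303}{J{\left(66 \right)}} + \frac{2241}{4258}}{3510} = \frac{\frac{710 - 2303}{456 \cdot 66} + \frac{2241}{4258}}{3510} = \left(\frac{710 - 2303}{30096} + 2241 \cdot \frac{1}{4258}\right) \frac{1}{3510} = \left(\left(-1593\right) \frac{1}{30096} + \frac{2241}{4258}\right) \frac{1}{3510} = \left(- \frac{177}{3344} + \frac{2241}{4258}\right) \frac{1}{3510} = \frac{3370119}{7119376} \cdot \frac{1}{3510} = \frac{1123373}{8329669920}$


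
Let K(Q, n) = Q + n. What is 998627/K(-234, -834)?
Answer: -998627/1068 ≈ -935.04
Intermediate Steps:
998627/K(-234, -834) = 998627/(-234 - 834) = 998627/(-1068) = 998627*(-1/1068) = -998627/1068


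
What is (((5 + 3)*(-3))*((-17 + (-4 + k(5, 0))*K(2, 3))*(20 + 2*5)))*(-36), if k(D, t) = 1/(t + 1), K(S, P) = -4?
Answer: -129600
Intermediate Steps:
k(D, t) = 1/(1 + t)
(((5 + 3)*(-3))*((-17 + (-4 + k(5, 0))*K(2, 3))*(20 + 2*5)))*(-36) = (((5 + 3)*(-3))*((-17 + (-4 + 1/(1 + 0))*(-4))*(20 + 2*5)))*(-36) = ((8*(-3))*((-17 + (-4 + 1/1)*(-4))*(20 + 10)))*(-36) = -24*(-17 + (-4 + 1)*(-4))*30*(-36) = -24*(-17 - 3*(-4))*30*(-36) = -24*(-17 + 12)*30*(-36) = -(-120)*30*(-36) = -24*(-150)*(-36) = 3600*(-36) = -129600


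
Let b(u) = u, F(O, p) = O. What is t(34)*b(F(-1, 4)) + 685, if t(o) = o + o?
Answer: 617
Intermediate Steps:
t(o) = 2*o
t(34)*b(F(-1, 4)) + 685 = (2*34)*(-1) + 685 = 68*(-1) + 685 = -68 + 685 = 617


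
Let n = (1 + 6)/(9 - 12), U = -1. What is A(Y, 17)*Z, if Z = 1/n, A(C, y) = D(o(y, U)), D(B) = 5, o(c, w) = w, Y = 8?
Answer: -15/7 ≈ -2.1429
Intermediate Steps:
n = -7/3 (n = 7/(-3) = 7*(-1/3) = -7/3 ≈ -2.3333)
A(C, y) = 5
Z = -3/7 (Z = 1/(-7/3) = -3/7 ≈ -0.42857)
A(Y, 17)*Z = 5*(-3/7) = -15/7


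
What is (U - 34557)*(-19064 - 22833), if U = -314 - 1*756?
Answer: 1492664419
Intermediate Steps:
U = -1070 (U = -314 - 756 = -1070)
(U - 34557)*(-19064 - 22833) = (-1070 - 34557)*(-19064 - 22833) = -35627*(-41897) = 1492664419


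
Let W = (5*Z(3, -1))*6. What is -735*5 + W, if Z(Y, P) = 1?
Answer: -3645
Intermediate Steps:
W = 30 (W = (5*1)*6 = 5*6 = 30)
-735*5 + W = -735*5 + 30 = -49*75 + 30 = -3675 + 30 = -3645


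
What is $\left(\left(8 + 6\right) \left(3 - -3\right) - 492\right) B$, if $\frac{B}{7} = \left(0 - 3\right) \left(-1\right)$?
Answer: $-8568$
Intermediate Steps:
$B = 21$ ($B = 7 \left(0 - 3\right) \left(-1\right) = 7 \left(\left(-3\right) \left(-1\right)\right) = 7 \cdot 3 = 21$)
$\left(\left(8 + 6\right) \left(3 - -3\right) - 492\right) B = \left(\left(8 + 6\right) \left(3 - -3\right) - 492\right) 21 = \left(14 \left(3 + 3\right) - 492\right) 21 = \left(14 \cdot 6 - 492\right) 21 = \left(84 - 492\right) 21 = \left(-408\right) 21 = -8568$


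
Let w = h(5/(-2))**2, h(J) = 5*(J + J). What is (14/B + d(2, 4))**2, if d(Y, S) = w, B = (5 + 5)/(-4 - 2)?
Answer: 9504889/25 ≈ 3.8020e+5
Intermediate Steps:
h(J) = 10*J (h(J) = 5*(2*J) = 10*J)
B = -5/3 (B = 10/(-6) = 10*(-1/6) = -5/3 ≈ -1.6667)
w = 625 (w = (10*(5/(-2)))**2 = (10*(5*(-1/2)))**2 = (10*(-5/2))**2 = (-25)**2 = 625)
d(Y, S) = 625
(14/B + d(2, 4))**2 = (14/(-5/3) + 625)**2 = (14*(-3/5) + 625)**2 = (-42/5 + 625)**2 = (3083/5)**2 = 9504889/25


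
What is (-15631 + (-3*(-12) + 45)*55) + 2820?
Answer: -8356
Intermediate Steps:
(-15631 + (-3*(-12) + 45)*55) + 2820 = (-15631 + (36 + 45)*55) + 2820 = (-15631 + 81*55) + 2820 = (-15631 + 4455) + 2820 = -11176 + 2820 = -8356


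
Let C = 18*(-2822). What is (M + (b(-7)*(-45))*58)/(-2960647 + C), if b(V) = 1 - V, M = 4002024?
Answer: -3981144/3011443 ≈ -1.3220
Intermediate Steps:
C = -50796
(M + (b(-7)*(-45))*58)/(-2960647 + C) = (4002024 + ((1 - 1*(-7))*(-45))*58)/(-2960647 - 50796) = (4002024 + ((1 + 7)*(-45))*58)/(-3011443) = (4002024 + (8*(-45))*58)*(-1/3011443) = (4002024 - 360*58)*(-1/3011443) = (4002024 - 20880)*(-1/3011443) = 3981144*(-1/3011443) = -3981144/3011443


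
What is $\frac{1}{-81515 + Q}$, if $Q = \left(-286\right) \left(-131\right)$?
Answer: $- \frac{1}{44049} \approx -2.2702 \cdot 10^{-5}$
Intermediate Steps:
$Q = 37466$
$\frac{1}{-81515 + Q} = \frac{1}{-81515 + 37466} = \frac{1}{-44049} = - \frac{1}{44049}$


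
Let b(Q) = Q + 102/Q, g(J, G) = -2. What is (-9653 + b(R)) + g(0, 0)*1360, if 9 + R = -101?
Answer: -686616/55 ≈ -12484.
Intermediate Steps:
R = -110 (R = -9 - 101 = -110)
(-9653 + b(R)) + g(0, 0)*1360 = (-9653 + (-110 + 102/(-110))) - 2*1360 = (-9653 + (-110 + 102*(-1/110))) - 2720 = (-9653 + (-110 - 51/55)) - 2720 = (-9653 - 6101/55) - 2720 = -537016/55 - 2720 = -686616/55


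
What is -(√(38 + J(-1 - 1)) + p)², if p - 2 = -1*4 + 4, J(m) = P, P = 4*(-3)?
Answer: -(2 + √26)² ≈ -50.396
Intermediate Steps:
P = -12
J(m) = -12
p = 2 (p = 2 + (-1*4 + 4) = 2 + (-4 + 4) = 2 + 0 = 2)
-(√(38 + J(-1 - 1)) + p)² = -(√(38 - 12) + 2)² = -(√26 + 2)² = -(2 + √26)²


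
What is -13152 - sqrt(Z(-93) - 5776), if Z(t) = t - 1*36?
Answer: -13152 - I*sqrt(5905) ≈ -13152.0 - 76.844*I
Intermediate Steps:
Z(t) = -36 + t (Z(t) = t - 36 = -36 + t)
-13152 - sqrt(Z(-93) - 5776) = -13152 - sqrt((-36 - 93) - 5776) = -13152 - sqrt(-129 - 5776) = -13152 - sqrt(-5905) = -13152 - I*sqrt(5905)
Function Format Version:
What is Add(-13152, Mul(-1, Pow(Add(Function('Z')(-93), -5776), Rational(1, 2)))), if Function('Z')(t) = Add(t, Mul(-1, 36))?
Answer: Add(-13152, Mul(-1, I, Pow(5905, Rational(1, 2)))) ≈ Add(-13152., Mul(-76.844, I))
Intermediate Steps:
Function('Z')(t) = Add(-36, t) (Function('Z')(t) = Add(t, -36) = Add(-36, t))
Add(-13152, Mul(-1, Pow(Add(Function('Z')(-93), -5776), Rational(1, 2)))) = Add(-13152, Mul(-1, Pow(Add(Add(-36, -93), -5776), Rational(1, 2)))) = Add(-13152, Mul(-1, Pow(Add(-129, -5776), Rational(1, 2)))) = Add(-13152, Mul(-1, Pow(-5905, Rational(1, 2)))) = Add(-13152, Mul(-1, Mul(I, Pow(5905, Rational(1, 2))))) = Add(-13152, Mul(-1, I, Pow(5905, Rational(1, 2))))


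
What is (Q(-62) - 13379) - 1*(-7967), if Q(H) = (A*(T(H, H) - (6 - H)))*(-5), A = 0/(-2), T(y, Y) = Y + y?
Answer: -5412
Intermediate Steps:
A = 0 (A = 0*(-1/2) = 0)
Q(H) = 0 (Q(H) = (0*((H + H) - (6 - H)))*(-5) = (0*(2*H + (-6 + H)))*(-5) = (0*(-6 + 3*H))*(-5) = 0*(-5) = 0)
(Q(-62) - 13379) - 1*(-7967) = (0 - 13379) - 1*(-7967) = -13379 + 7967 = -5412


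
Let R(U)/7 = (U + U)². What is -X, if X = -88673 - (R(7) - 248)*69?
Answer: 166229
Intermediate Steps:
R(U) = 28*U² (R(U) = 7*(U + U)² = 7*(2*U)² = 7*(4*U²) = 28*U²)
X = -166229 (X = -88673 - (28*7² - 248)*69 = -88673 - (28*49 - 248)*69 = -88673 - (1372 - 248)*69 = -88673 - 1124*69 = -88673 - 1*77556 = -88673 - 77556 = -166229)
-X = -1*(-166229) = 166229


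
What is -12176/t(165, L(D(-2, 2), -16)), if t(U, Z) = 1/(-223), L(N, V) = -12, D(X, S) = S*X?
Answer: 2715248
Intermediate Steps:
t(U, Z) = -1/223
-12176/t(165, L(D(-2, 2), -16)) = -12176/(-1/223) = -12176*(-223) = 2715248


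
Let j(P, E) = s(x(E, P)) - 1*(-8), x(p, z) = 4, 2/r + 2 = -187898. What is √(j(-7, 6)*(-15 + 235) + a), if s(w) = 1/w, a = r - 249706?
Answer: I*√87521412816858/18790 ≈ 497.89*I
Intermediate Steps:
r = -1/93950 (r = 2/(-2 - 187898) = 2/(-187900) = 2*(-1/187900) = -1/93950 ≈ -1.0644e-5)
a = -23459878701/93950 (a = -1/93950 - 249706 = -23459878701/93950 ≈ -2.4971e+5)
j(P, E) = 33/4 (j(P, E) = 1/4 - 1*(-8) = ¼ + 8 = 33/4)
√(j(-7, 6)*(-15 + 235) + a) = √(33*(-15 + 235)/4 - 23459878701/93950) = √((33/4)*220 - 23459878701/93950) = √(1815 - 23459878701/93950) = √(-23289359451/93950) = I*√87521412816858/18790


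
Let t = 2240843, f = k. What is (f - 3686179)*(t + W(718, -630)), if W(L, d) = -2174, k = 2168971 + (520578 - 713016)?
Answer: -3827331501174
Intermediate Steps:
k = 1976533 (k = 2168971 - 192438 = 1976533)
f = 1976533
(f - 3686179)*(t + W(718, -630)) = (1976533 - 3686179)*(2240843 - 2174) = -1709646*2238669 = -3827331501174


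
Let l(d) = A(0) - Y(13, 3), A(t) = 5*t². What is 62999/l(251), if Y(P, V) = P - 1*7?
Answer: -62999/6 ≈ -10500.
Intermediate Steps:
Y(P, V) = -7 + P (Y(P, V) = P - 7 = -7 + P)
l(d) = -6 (l(d) = 5*0² - (-7 + 13) = 5*0 - 1*6 = 0 - 6 = -6)
62999/l(251) = 62999/(-6) = 62999*(-⅙) = -62999/6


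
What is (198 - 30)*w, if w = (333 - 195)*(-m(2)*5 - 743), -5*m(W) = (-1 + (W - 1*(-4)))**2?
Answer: -16646112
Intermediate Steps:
m(W) = -(3 + W)**2/5 (m(W) = -(-1 + (W - 1*(-4)))**2/5 = -(-1 + (W + 4))**2/5 = -(-1 + (4 + W))**2/5 = -(3 + W)**2/5)
w = -99084 (w = (333 - 195)*(-(-1)*(3 + 2)**2/5*5 - 743) = 138*(-(-1)*5**2/5*5 - 743) = 138*(-(-1)*25/5*5 - 743) = 138*(-1*(-5)*5 - 743) = 138*(5*5 - 743) = 138*(25 - 743) = 138*(-718) = -99084)
(198 - 30)*w = (198 - 30)*(-99084) = 168*(-99084) = -16646112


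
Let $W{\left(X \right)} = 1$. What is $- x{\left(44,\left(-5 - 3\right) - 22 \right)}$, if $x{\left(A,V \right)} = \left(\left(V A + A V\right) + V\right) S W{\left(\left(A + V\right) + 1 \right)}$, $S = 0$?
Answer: $0$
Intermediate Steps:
$x{\left(A,V \right)} = 0$ ($x{\left(A,V \right)} = \left(\left(V A + A V\right) + V\right) 0 \cdot 1 = \left(\left(A V + A V\right) + V\right) 0 \cdot 1 = \left(2 A V + V\right) 0 \cdot 1 = \left(V + 2 A V\right) 0 \cdot 1 = 0 \cdot 1 = 0$)
$- x{\left(44,\left(-5 - 3\right) - 22 \right)} = \left(-1\right) 0 = 0$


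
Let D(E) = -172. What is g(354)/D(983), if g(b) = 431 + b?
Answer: -785/172 ≈ -4.5639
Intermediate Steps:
g(354)/D(983) = (431 + 354)/(-172) = 785*(-1/172) = -785/172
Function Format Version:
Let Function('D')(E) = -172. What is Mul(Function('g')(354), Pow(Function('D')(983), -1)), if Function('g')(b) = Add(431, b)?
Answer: Rational(-785, 172) ≈ -4.5639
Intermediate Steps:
Mul(Function('g')(354), Pow(Function('D')(983), -1)) = Mul(Add(431, 354), Pow(-172, -1)) = Mul(785, Rational(-1, 172)) = Rational(-785, 172)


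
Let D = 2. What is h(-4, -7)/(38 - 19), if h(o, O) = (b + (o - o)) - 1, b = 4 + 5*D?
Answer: 13/19 ≈ 0.68421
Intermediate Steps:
b = 14 (b = 4 + 5*2 = 4 + 10 = 14)
h(o, O) = 13 (h(o, O) = (14 + (o - o)) - 1 = (14 + 0) - 1 = 14 - 1 = 13)
h(-4, -7)/(38 - 19) = 13/(38 - 19) = 13/19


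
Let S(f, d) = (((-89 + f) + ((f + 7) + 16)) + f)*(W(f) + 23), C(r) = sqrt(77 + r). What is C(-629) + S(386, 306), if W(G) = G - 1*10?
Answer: 435708 + 2*I*sqrt(138) ≈ 4.3571e+5 + 23.495*I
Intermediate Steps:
W(G) = -10 + G (W(G) = G - 10 = -10 + G)
S(f, d) = (-66 + 3*f)*(13 + f) (S(f, d) = (((-89 + f) + ((f + 7) + 16)) + f)*((-10 + f) + 23) = (((-89 + f) + ((7 + f) + 16)) + f)*(13 + f) = (((-89 + f) + (23 + f)) + f)*(13 + f) = ((-66 + 2*f) + f)*(13 + f) = (-66 + 3*f)*(13 + f))
C(-629) + S(386, 306) = sqrt(77 - 629) + (-858 + 3*386 + 3*386*(-10 + 386)) = sqrt(-552) + (-858 + 1158 + 3*386*376) = 2*I*sqrt(138) + (-858 + 1158 + 435408) = 2*I*sqrt(138) + 435708 = 435708 + 2*I*sqrt(138)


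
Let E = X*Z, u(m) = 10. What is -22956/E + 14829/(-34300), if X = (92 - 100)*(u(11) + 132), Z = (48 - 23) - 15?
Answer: 7736667/4870600 ≈ 1.5884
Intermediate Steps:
Z = 10 (Z = 25 - 15 = 10)
X = -1136 (X = (92 - 100)*(10 + 132) = -8*142 = -1136)
E = -11360 (E = -1136*10 = -11360)
-22956/E + 14829/(-34300) = -22956/(-11360) + 14829/(-34300) = -22956*(-1/11360) + 14829*(-1/34300) = 5739/2840 - 14829/34300 = 7736667/4870600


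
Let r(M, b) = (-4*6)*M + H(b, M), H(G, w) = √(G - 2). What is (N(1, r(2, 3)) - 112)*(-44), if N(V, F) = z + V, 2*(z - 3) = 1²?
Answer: 4730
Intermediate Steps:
H(G, w) = √(-2 + G)
r(M, b) = √(-2 + b) - 24*M (r(M, b) = (-4*6)*M + √(-2 + b) = -24*M + √(-2 + b) = √(-2 + b) - 24*M)
z = 7/2 (z = 3 + (½)*1² = 3 + (½)*1 = 3 + ½ = 7/2 ≈ 3.5000)
N(V, F) = 7/2 + V
(N(1, r(2, 3)) - 112)*(-44) = ((7/2 + 1) - 112)*(-44) = (9/2 - 112)*(-44) = -215/2*(-44) = 4730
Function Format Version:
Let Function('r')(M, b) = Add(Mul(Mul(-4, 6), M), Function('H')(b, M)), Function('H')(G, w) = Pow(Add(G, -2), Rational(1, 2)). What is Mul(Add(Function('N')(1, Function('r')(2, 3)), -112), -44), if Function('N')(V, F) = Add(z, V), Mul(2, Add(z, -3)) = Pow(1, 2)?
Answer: 4730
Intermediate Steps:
Function('H')(G, w) = Pow(Add(-2, G), Rational(1, 2))
Function('r')(M, b) = Add(Pow(Add(-2, b), Rational(1, 2)), Mul(-24, M)) (Function('r')(M, b) = Add(Mul(Mul(-4, 6), M), Pow(Add(-2, b), Rational(1, 2))) = Add(Mul(-24, M), Pow(Add(-2, b), Rational(1, 2))) = Add(Pow(Add(-2, b), Rational(1, 2)), Mul(-24, M)))
z = Rational(7, 2) (z = Add(3, Mul(Rational(1, 2), Pow(1, 2))) = Add(3, Mul(Rational(1, 2), 1)) = Add(3, Rational(1, 2)) = Rational(7, 2) ≈ 3.5000)
Function('N')(V, F) = Add(Rational(7, 2), V)
Mul(Add(Function('N')(1, Function('r')(2, 3)), -112), -44) = Mul(Add(Add(Rational(7, 2), 1), -112), -44) = Mul(Add(Rational(9, 2), -112), -44) = Mul(Rational(-215, 2), -44) = 4730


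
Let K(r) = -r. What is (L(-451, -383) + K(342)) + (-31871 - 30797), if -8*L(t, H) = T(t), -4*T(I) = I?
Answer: -2016771/32 ≈ -63024.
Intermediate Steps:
T(I) = -I/4
L(t, H) = t/32 (L(t, H) = -(-1)*t/32 = t/32)
(L(-451, -383) + K(342)) + (-31871 - 30797) = ((1/32)*(-451) - 1*342) + (-31871 - 30797) = (-451/32 - 342) - 62668 = -11395/32 - 62668 = -2016771/32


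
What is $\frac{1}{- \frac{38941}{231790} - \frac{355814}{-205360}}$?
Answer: $\frac{476003944}{744772033} \approx 0.63913$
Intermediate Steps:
$\frac{1}{- \frac{38941}{231790} - \frac{355814}{-205360}} = \frac{1}{\left(-38941\right) \frac{1}{231790} - - \frac{177907}{102680}} = \frac{1}{- \frac{38941}{231790} + \frac{177907}{102680}} = \frac{1}{\frac{744772033}{476003944}} = \frac{476003944}{744772033}$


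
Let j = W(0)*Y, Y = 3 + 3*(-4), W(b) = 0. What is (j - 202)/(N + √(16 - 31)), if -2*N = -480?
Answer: -3232/3841 + 202*I*√15/57615 ≈ -0.84145 + 0.013579*I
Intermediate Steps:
N = 240 (N = -½*(-480) = 240)
Y = -9 (Y = 3 - 12 = -9)
j = 0 (j = 0*(-9) = 0)
(j - 202)/(N + √(16 - 31)) = (0 - 202)/(240 + √(16 - 31)) = -202/(240 + √(-15)) = -202/(240 + I*√15)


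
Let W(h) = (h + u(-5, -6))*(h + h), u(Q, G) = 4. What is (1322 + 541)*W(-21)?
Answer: 1330182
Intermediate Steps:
W(h) = 2*h*(4 + h) (W(h) = (h + 4)*(h + h) = (4 + h)*(2*h) = 2*h*(4 + h))
(1322 + 541)*W(-21) = (1322 + 541)*(2*(-21)*(4 - 21)) = 1863*(2*(-21)*(-17)) = 1863*714 = 1330182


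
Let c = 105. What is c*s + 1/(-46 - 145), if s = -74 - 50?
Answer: -2486821/191 ≈ -13020.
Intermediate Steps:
s = -124
c*s + 1/(-46 - 145) = 105*(-124) + 1/(-46 - 145) = -13020 + 1/(-191) = -13020 - 1/191 = -2486821/191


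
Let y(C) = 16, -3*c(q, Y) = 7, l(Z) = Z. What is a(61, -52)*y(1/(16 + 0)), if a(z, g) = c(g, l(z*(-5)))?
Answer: -112/3 ≈ -37.333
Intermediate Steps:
c(q, Y) = -7/3 (c(q, Y) = -⅓*7 = -7/3)
a(z, g) = -7/3
a(61, -52)*y(1/(16 + 0)) = -7/3*16 = -112/3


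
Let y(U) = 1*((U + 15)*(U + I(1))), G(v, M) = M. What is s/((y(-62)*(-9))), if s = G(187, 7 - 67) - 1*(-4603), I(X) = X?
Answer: -4543/25803 ≈ -0.17606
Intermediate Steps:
y(U) = (1 + U)*(15 + U) (y(U) = 1*((U + 15)*(U + 1)) = 1*((15 + U)*(1 + U)) = 1*((1 + U)*(15 + U)) = (1 + U)*(15 + U))
s = 4543 (s = (7 - 67) - 1*(-4603) = -60 + 4603 = 4543)
s/((y(-62)*(-9))) = 4543/(((15 + (-62)**2 + 16*(-62))*(-9))) = 4543/(((15 + 3844 - 992)*(-9))) = 4543/((2867*(-9))) = 4543/(-25803) = 4543*(-1/25803) = -4543/25803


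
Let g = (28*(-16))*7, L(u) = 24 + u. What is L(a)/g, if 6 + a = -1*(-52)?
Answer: -5/224 ≈ -0.022321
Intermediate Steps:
a = 46 (a = -6 - 1*(-52) = -6 + 52 = 46)
g = -3136 (g = -448*7 = -3136)
L(a)/g = (24 + 46)/(-3136) = 70*(-1/3136) = -5/224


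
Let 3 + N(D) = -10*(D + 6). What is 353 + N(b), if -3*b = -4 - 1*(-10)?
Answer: 310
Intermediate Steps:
b = -2 (b = -(-4 - 1*(-10))/3 = -(-4 + 10)/3 = -1/3*6 = -2)
N(D) = -63 - 10*D (N(D) = -3 - 10*(D + 6) = -3 - 10*(6 + D) = -3 + (-60 - 10*D) = -63 - 10*D)
353 + N(b) = 353 + (-63 - 10*(-2)) = 353 + (-63 + 20) = 353 - 43 = 310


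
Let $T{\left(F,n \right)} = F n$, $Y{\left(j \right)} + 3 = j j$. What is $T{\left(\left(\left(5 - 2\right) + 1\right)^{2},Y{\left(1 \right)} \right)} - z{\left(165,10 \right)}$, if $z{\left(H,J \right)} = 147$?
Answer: $-179$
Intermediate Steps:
$Y{\left(j \right)} = -3 + j^{2}$ ($Y{\left(j \right)} = -3 + j j = -3 + j^{2}$)
$T{\left(\left(\left(5 - 2\right) + 1\right)^{2},Y{\left(1 \right)} \right)} - z{\left(165,10 \right)} = \left(\left(5 - 2\right) + 1\right)^{2} \left(-3 + 1^{2}\right) - 147 = \left(3 + 1\right)^{2} \left(-3 + 1\right) - 147 = 4^{2} \left(-2\right) - 147 = 16 \left(-2\right) - 147 = -32 - 147 = -179$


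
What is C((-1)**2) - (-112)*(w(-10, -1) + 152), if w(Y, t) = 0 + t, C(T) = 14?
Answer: 16926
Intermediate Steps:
w(Y, t) = t
C((-1)**2) - (-112)*(w(-10, -1) + 152) = 14 - (-112)*(-1 + 152) = 14 - (-112)*151 = 14 - 1*(-16912) = 14 + 16912 = 16926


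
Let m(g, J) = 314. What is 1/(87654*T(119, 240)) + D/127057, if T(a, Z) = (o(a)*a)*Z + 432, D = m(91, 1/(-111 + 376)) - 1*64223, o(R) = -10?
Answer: -228210967055815/453704499192672 ≈ -0.50299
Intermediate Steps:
D = -63909 (D = 314 - 1*64223 = 314 - 64223 = -63909)
T(a, Z) = 432 - 10*Z*a (T(a, Z) = (-10*a)*Z + 432 = -10*Z*a + 432 = 432 - 10*Z*a)
1/(87654*T(119, 240)) + D/127057 = 1/(87654*(432 - 10*240*119)) - 63909/127057 = 1/(87654*(432 - 285600)) - 63909*1/127057 = (1/87654)/(-285168) - 63909/127057 = (1/87654)*(-1/285168) - 63909/127057 = -1/24996115872 - 63909/127057 = -228210967055815/453704499192672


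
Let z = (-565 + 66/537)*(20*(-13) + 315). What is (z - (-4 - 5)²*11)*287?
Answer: -1641842048/179 ≈ -9.1723e+6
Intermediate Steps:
z = -5561215/179 (z = (-565 + 66*(1/537))*(-260 + 315) = (-565 + 22/179)*55 = -101113/179*55 = -5561215/179 ≈ -31068.)
(z - (-4 - 5)²*11)*287 = (-5561215/179 - (-4 - 5)²*11)*287 = (-5561215/179 - 1*(-9)²*11)*287 = (-5561215/179 - 1*81*11)*287 = (-5561215/179 - 81*11)*287 = (-5561215/179 - 891)*287 = -5720704/179*287 = -1641842048/179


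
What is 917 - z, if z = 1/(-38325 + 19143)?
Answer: 17589895/19182 ≈ 917.00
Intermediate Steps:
z = -1/19182 (z = 1/(-19182) = -1/19182 ≈ -5.2132e-5)
917 - z = 917 - 1*(-1/19182) = 917 + 1/19182 = 17589895/19182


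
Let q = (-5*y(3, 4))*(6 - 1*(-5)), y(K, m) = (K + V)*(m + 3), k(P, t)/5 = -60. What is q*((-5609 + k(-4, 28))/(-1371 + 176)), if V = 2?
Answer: -2274965/239 ≈ -9518.7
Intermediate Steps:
k(P, t) = -300 (k(P, t) = 5*(-60) = -300)
y(K, m) = (2 + K)*(3 + m) (y(K, m) = (K + 2)*(m + 3) = (2 + K)*(3 + m))
q = -1925 (q = (-5*(6 + 2*4 + 3*3 + 3*4))*(6 - 1*(-5)) = (-5*(6 + 8 + 9 + 12))*(6 + 5) = -5*35*11 = -175*11 = -1925)
q*((-5609 + k(-4, 28))/(-1371 + 176)) = -1925*(-5609 - 300)/(-1371 + 176) = -(-11374825)/(-1195) = -(-11374825)*(-1)/1195 = -1925*5909/1195 = -2274965/239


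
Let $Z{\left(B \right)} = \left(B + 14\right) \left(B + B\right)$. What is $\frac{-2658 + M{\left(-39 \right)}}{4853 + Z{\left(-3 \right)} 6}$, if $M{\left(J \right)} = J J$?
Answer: $- \frac{1137}{4457} \approx -0.2551$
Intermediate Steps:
$Z{\left(B \right)} = 2 B \left(14 + B\right)$ ($Z{\left(B \right)} = \left(14 + B\right) 2 B = 2 B \left(14 + B\right)$)
$M{\left(J \right)} = J^{2}$
$\frac{-2658 + M{\left(-39 \right)}}{4853 + Z{\left(-3 \right)} 6} = \frac{-2658 + \left(-39\right)^{2}}{4853 + 2 \left(-3\right) \left(14 - 3\right) 6} = \frac{-2658 + 1521}{4853 + 2 \left(-3\right) 11 \cdot 6} = - \frac{1137}{4853 - 396} = - \frac{1137}{4457}$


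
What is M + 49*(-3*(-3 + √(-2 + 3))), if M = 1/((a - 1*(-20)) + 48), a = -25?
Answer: 12643/43 ≈ 294.02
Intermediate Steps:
M = 1/43 (M = 1/((-25 - 1*(-20)) + 48) = 1/((-25 + 20) + 48) = 1/(-5 + 48) = 1/43 ≈ 0.023256)
M + 49*(-3*(-3 + √(-2 + 3))) = 1/43 + 49*(-3*(-3 + √(-2 + 3))) = 1/43 + 49*(-3*(-3 + √1)) = 1/43 + 49*(-3*(-3 + 1)) = 1/43 + 49*(-3*(-2)) = 1/43 + 49*6 = 1/43 + 294 = 12643/43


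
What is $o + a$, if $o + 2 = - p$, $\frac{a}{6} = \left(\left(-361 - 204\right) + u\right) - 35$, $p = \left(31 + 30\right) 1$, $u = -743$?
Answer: $-8121$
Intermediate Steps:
$p = 61$ ($p = 61 \cdot 1 = 61$)
$a = -8058$ ($a = 6 \left(\left(\left(-361 - 204\right) - 743\right) - 35\right) = 6 \left(\left(-565 - 743\right) - 35\right) = 6 \left(-1308 - 35\right) = 6 \left(-1343\right) = -8058$)
$o = -63$ ($o = -2 - 61 = -63$)
$o + a = -63 - 8058 = -8121$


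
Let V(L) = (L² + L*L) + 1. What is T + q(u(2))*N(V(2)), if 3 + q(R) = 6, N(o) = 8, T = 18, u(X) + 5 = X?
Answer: 42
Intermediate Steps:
u(X) = -5 + X
V(L) = 1 + 2*L² (V(L) = (L² + L²) + 1 = 2*L² + 1 = 1 + 2*L²)
q(R) = 3 (q(R) = -3 + 6 = 3)
T + q(u(2))*N(V(2)) = 18 + 3*8 = 18 + 24 = 42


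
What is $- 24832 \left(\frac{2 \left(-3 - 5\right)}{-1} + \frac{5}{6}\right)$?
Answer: $- \frac{1254016}{3} \approx -4.1801 \cdot 10^{5}$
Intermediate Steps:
$- 24832 \left(\frac{2 \left(-3 - 5\right)}{-1} + \frac{5}{6}\right) = - 24832 \left(2 \left(-8\right) \left(-1\right) + 5 \cdot \frac{1}{6}\right) = - 24832 \left(\left(-16\right) \left(-1\right) + \frac{5}{6}\right) = - 24832 \left(16 + \frac{5}{6}\right) = \left(-24832\right) \frac{101}{6} = - \frac{1254016}{3}$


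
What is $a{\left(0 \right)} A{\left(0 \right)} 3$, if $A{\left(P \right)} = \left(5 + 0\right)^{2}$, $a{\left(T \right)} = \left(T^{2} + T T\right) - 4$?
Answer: $-300$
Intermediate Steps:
$a{\left(T \right)} = -4 + 2 T^{2}$ ($a{\left(T \right)} = \left(T^{2} + T^{2}\right) - 4 = 2 T^{2} - 4 = -4 + 2 T^{2}$)
$A{\left(P \right)} = 25$ ($A{\left(P \right)} = 5^{2} = 25$)
$a{\left(0 \right)} A{\left(0 \right)} 3 = \left(-4 + 2 \cdot 0^{2}\right) 25 \cdot 3 = \left(-4 + 2 \cdot 0\right) 25 \cdot 3 = \left(-4 + 0\right) 25 \cdot 3 = \left(-4\right) 25 \cdot 3 = \left(-100\right) 3 = -300$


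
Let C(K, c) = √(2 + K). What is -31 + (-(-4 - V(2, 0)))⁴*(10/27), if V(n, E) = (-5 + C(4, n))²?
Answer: 62705413/27 - 25550000*√6/27 ≈ 4479.6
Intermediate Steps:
V(n, E) = (-5 + √6)² (V(n, E) = (-5 + √(2 + 4))² = (-5 + √6)²)
-31 + (-(-4 - V(2, 0)))⁴*(10/27) = -31 + (-(-4 - (5 - √6)²))⁴*(10/27) = -31 + (4 + (5 - √6)²)⁴*(10*(1/27)) = -31 + (4 + (5 - √6)²)⁴*(10/27) = -31 + 10*(4 + (5 - √6)²)⁴/27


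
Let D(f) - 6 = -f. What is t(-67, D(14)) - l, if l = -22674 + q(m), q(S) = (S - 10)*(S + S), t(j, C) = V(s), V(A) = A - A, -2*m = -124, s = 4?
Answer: 16226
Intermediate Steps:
D(f) = 6 - f
m = 62 (m = -½*(-124) = 62)
V(A) = 0
t(j, C) = 0
q(S) = 2*S*(-10 + S) (q(S) = (-10 + S)*(2*S) = 2*S*(-10 + S))
l = -16226 (l = -22674 + 2*62*(-10 + 62) = -22674 + 2*62*52 = -22674 + 6448 = -16226)
t(-67, D(14)) - l = 0 - 1*(-16226) = 0 + 16226 = 16226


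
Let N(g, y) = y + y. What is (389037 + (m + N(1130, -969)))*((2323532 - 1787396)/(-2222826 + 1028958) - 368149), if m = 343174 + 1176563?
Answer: -23280446656434868/33163 ≈ -7.0200e+11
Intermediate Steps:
m = 1519737
N(g, y) = 2*y
(389037 + (m + N(1130, -969)))*((2323532 - 1787396)/(-2222826 + 1028958) - 368149) = (389037 + (1519737 + 2*(-969)))*((2323532 - 1787396)/(-2222826 + 1028958) - 368149) = (389037 + (1519737 - 1938))*(536136/(-1193868) - 368149) = (389037 + 1517799)*(536136*(-1/1193868) - 368149) = 1906836*(-44678/99489 - 368149) = 1906836*(-36626820539/99489) = -23280446656434868/33163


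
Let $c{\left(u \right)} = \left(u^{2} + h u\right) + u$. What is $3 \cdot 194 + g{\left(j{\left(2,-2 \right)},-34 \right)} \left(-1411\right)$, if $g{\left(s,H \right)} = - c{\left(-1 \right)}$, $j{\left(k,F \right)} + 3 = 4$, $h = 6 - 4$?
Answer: $-2240$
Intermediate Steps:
$h = 2$ ($h = 6 - 4 = 2$)
$j{\left(k,F \right)} = 1$ ($j{\left(k,F \right)} = -3 + 4 = 1$)
$c{\left(u \right)} = u^{2} + 3 u$ ($c{\left(u \right)} = \left(u^{2} + 2 u\right) + u = u^{2} + 3 u$)
$g{\left(s,H \right)} = 2$ ($g{\left(s,H \right)} = - \left(-1\right) \left(3 - 1\right) = - \left(-1\right) 2 = \left(-1\right) \left(-2\right) = 2$)
$3 \cdot 194 + g{\left(j{\left(2,-2 \right)},-34 \right)} \left(-1411\right) = 3 \cdot 194 + 2 \left(-1411\right) = 582 - 2822 = -2240$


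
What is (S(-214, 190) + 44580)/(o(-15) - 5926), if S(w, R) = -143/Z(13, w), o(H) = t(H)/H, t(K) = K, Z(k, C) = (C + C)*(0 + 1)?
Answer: -19080383/2535900 ≈ -7.5241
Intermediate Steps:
Z(k, C) = 2*C (Z(k, C) = (2*C)*1 = 2*C)
o(H) = 1 (o(H) = H/H = 1)
S(w, R) = -143/(2*w) (S(w, R) = -143*1/(2*w) = -143/(2*w))
(S(-214, 190) + 44580)/(o(-15) - 5926) = (-143/2/(-214) + 44580)/(1 - 5926) = (-143/2*(-1/214) + 44580)/(-5925) = (143/428 + 44580)*(-1/5925) = (19080383/428)*(-1/5925) = -19080383/2535900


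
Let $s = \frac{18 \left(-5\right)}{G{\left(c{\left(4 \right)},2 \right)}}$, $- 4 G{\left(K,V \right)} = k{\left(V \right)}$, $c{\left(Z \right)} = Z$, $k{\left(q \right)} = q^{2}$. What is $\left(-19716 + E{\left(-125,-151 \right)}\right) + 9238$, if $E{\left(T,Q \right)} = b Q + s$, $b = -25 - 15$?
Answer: $-4348$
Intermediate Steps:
$G{\left(K,V \right)} = - \frac{V^{2}}{4}$
$b = -40$
$s = 90$ ($s = \frac{18 \left(-5\right)}{\left(- \frac{1}{4}\right) 2^{2}} = - \frac{90}{\left(- \frac{1}{4}\right) 4} = - \frac{90}{-1} = \left(-90\right) \left(-1\right) = 90$)
$E{\left(T,Q \right)} = 90 - 40 Q$ ($E{\left(T,Q \right)} = - 40 Q + 90 = 90 - 40 Q$)
$\left(-19716 + E{\left(-125,-151 \right)}\right) + 9238 = \left(-19716 + \left(90 - -6040\right)\right) + 9238 = \left(-19716 + \left(90 + 6040\right)\right) + 9238 = \left(-19716 + 6130\right) + 9238 = -13586 + 9238 = -4348$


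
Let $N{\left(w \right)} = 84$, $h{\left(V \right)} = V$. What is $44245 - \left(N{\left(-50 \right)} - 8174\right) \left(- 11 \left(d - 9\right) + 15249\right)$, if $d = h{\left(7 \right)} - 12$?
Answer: $124654515$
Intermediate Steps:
$d = -5$ ($d = 7 - 12 = -5$)
$44245 - \left(N{\left(-50 \right)} - 8174\right) \left(- 11 \left(d - 9\right) + 15249\right) = 44245 - \left(84 - 8174\right) \left(- 11 \left(-5 - 9\right) + 15249\right) = 44245 - - 8090 \left(\left(-11\right) \left(-14\right) + 15249\right) = 44245 - - 8090 \left(154 + 15249\right) = 44245 - \left(-8090\right) 15403 = 44245 - -124610270 = 44245 + 124610270 = 124654515$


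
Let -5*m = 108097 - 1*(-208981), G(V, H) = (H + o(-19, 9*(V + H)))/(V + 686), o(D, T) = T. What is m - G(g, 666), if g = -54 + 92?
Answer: -114799741/1810 ≈ -63425.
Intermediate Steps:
g = 38
G(V, H) = (9*V + 10*H)/(686 + V) (G(V, H) = (H + 9*(V + H))/(V + 686) = (H + 9*(H + V))/(686 + V) = (H + (9*H + 9*V))/(686 + V) = (9*V + 10*H)/(686 + V))
m = -317078/5 (m = -(108097 - 1*(-208981))/5 = -(108097 + 208981)/5 = -⅕*317078 = -317078/5 ≈ -63416.)
m - G(g, 666) = -317078/5 - (9*38 + 10*666)/(686 + 38) = -317078/5 - (342 + 6660)/724 = -317078/5 - 7002/724 = -317078/5 - 1*3501/362 = -317078/5 - 3501/362 = -114799741/1810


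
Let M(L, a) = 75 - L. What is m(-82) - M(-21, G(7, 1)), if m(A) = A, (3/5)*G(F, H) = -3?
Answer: -178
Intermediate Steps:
G(F, H) = -5 (G(F, H) = (5/3)*(-3) = -5)
m(-82) - M(-21, G(7, 1)) = -82 - (75 - 1*(-21)) = -82 - (75 + 21) = -82 - 1*96 = -82 - 96 = -178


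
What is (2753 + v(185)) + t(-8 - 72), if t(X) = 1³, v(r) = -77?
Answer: 2677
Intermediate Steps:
t(X) = 1
(2753 + v(185)) + t(-8 - 72) = (2753 - 77) + 1 = 2676 + 1 = 2677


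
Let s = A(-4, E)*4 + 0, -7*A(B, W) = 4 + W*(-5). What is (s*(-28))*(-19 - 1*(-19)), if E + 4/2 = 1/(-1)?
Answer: 0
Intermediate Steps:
E = -3 (E = -2 + 1/(-1) = -2 - 1 = -3)
A(B, W) = -4/7 + 5*W/7 (A(B, W) = -(4 + W*(-5))/7 = -(4 - 5*W)/7 = -4/7 + 5*W/7)
s = -76/7 (s = (-4/7 + (5/7)*(-3))*4 + 0 = (-4/7 - 15/7)*4 + 0 = -19/7*4 + 0 = -76/7 + 0 = -76/7 ≈ -10.857)
(s*(-28))*(-19 - 1*(-19)) = (-76/7*(-28))*(-19 - 1*(-19)) = 304*(-19 + 19) = 304*0 = 0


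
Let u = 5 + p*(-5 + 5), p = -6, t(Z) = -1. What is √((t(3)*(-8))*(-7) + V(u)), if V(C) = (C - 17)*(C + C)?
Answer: 4*I*√11 ≈ 13.266*I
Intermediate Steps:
u = 5 (u = 5 - 6*(-5 + 5) = 5 - 6*0 = 5 + 0 = 5)
V(C) = 2*C*(-17 + C) (V(C) = (-17 + C)*(2*C) = 2*C*(-17 + C))
√((t(3)*(-8))*(-7) + V(u)) = √(-1*(-8)*(-7) + 2*5*(-17 + 5)) = √(8*(-7) + 2*5*(-12)) = √(-56 - 120) = √(-176) = 4*I*√11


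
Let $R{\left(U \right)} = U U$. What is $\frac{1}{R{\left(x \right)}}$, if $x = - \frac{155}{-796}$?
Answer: $\frac{633616}{24025} \approx 26.373$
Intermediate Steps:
$x = \frac{155}{796}$ ($x = \left(-155\right) \left(- \frac{1}{796}\right) = \frac{155}{796} \approx 0.19472$)
$R{\left(U \right)} = U^{2}$
$\frac{1}{R{\left(x \right)}} = \frac{1}{\left(\frac{155}{796}\right)^{2}} = \frac{1}{\frac{24025}{633616}} = \frac{633616}{24025}$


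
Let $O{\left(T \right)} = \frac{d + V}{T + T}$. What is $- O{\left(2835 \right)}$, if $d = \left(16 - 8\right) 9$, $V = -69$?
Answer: $- \frac{1}{1890} \approx -0.0005291$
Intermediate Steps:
$d = 72$ ($d = 8 \cdot 9 = 72$)
$O{\left(T \right)} = \frac{3}{2 T}$ ($O{\left(T \right)} = \frac{72 - 69}{T + T} = \frac{3}{2 T}$)
$- O{\left(2835 \right)} = - \frac{3}{2 \cdot 2835} = \left(-1\right) \frac{1}{1890} = - \frac{1}{1890}$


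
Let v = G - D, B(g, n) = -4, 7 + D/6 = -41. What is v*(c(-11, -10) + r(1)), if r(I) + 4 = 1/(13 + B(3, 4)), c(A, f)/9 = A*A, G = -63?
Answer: 244150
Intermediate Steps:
D = -288 (D = -42 + 6*(-41) = -42 - 246 = -288)
c(A, f) = 9*A**2 (c(A, f) = 9*(A*A) = 9*A**2)
r(I) = -35/9 (r(I) = -4 + 1/(13 - 4) = -4 + 1/9 = -35/9)
v = 225 (v = -63 - 1*(-288) = -63 + 288 = 225)
v*(c(-11, -10) + r(1)) = 225*(9*(-11)**2 - 35/9) = 225*(9*121 - 35/9) = 225*(1089 - 35/9) = 225*(9766/9) = 244150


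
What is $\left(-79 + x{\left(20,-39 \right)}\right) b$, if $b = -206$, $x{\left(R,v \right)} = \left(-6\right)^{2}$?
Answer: $8858$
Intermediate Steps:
$x{\left(R,v \right)} = 36$
$\left(-79 + x{\left(20,-39 \right)}\right) b = \left(-79 + 36\right) \left(-206\right) = \left(-43\right) \left(-206\right) = 8858$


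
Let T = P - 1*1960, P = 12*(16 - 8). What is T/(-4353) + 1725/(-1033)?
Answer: -5583413/4496649 ≈ -1.2417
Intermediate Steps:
P = 96 (P = 12*8 = 96)
T = -1864 (T = 96 - 1*1960 = 96 - 1960 = -1864)
T/(-4353) + 1725/(-1033) = -1864/(-4353) + 1725/(-1033) = -1864*(-1/4353) + 1725*(-1/1033) = 1864/4353 - 1725/1033 = -5583413/4496649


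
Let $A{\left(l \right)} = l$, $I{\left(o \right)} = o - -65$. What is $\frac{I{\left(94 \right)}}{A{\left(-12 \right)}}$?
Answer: $- \frac{53}{4} \approx -13.25$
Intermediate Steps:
$I{\left(o \right)} = 65 + o$ ($I{\left(o \right)} = o + 65 = 65 + o$)
$\frac{I{\left(94 \right)}}{A{\left(-12 \right)}} = \frac{65 + 94}{-12} = 159 \left(- \frac{1}{12}\right) = - \frac{53}{4}$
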